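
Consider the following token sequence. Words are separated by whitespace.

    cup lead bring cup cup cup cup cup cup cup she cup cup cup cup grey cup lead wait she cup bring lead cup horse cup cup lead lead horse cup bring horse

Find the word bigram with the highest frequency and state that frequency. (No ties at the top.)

"cup cup", 10 times

Bigram frequencies (highest first):
  cup cup: 10
  cup lead: 3
  she cup: 2
  cup bring: 2
  horse cup: 2
  lead bring: 1
  … (12 more, each ≤ 1)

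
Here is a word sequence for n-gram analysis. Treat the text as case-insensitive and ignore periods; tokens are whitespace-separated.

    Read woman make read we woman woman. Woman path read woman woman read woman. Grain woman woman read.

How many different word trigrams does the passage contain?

15

18 tokens → 16 trigram windows in total.
Repeated trigrams (each contributes count−1 duplicates):
  woman woman read: 2
1 duplicate windows → 16 − 1 = 15 distinct.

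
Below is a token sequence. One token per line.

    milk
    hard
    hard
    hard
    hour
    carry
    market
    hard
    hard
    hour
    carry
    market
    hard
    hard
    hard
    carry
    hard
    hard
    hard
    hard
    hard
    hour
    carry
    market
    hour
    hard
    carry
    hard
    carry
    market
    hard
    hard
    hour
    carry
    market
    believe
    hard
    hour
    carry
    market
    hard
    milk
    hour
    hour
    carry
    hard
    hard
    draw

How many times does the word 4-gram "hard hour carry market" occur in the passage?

Scanning the 45 overlapping 4-gram windows for "hard hour carry market":
  position 4–7: hard hour carry market
  position 9–12: hard hour carry market
  position 21–24: hard hour carry market
  position 32–35: hard hour carry market
  position 37–40: hard hour carry market

5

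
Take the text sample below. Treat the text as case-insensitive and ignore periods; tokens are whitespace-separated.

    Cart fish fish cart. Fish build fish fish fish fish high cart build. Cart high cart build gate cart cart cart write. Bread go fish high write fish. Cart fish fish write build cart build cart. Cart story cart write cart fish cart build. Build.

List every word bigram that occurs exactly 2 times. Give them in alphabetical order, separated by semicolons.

cart write; fish high; high cart

Bigram counts meeting the condition (exactly 2 times):
  cart write: 2
  fish high: 2
  high cart: 2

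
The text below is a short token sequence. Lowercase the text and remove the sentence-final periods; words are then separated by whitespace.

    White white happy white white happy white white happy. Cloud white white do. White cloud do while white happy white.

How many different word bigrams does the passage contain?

11

20 tokens → 19 bigram windows in total.
Repeated bigrams (each contributes count−1 duplicates):
  white happy: 4
  white white: 4
  happy white: 3
8 duplicate windows → 19 − 8 = 11 distinct.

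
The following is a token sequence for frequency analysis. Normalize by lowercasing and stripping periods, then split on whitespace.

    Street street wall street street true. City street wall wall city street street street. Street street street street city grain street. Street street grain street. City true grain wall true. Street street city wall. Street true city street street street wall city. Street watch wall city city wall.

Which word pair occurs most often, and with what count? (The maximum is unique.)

"street street", 13 times

Bigram frequencies (highest first):
  street street: 13
  city street: 4
  street wall: 3
  wall city: 3
  street city: 3
  wall street: 2
  … (15 more, each ≤ 2)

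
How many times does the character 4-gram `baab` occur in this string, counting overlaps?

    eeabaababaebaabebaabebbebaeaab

3

Sliding a length-4 window over the 30 characters (27 positions):
  position 4–7: baab
  position 12–15: baab
  position 17–20: baab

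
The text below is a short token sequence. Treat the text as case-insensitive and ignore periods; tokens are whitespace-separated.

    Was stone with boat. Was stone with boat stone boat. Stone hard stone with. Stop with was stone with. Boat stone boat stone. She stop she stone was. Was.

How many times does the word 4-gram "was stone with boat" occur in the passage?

Scanning the 26 overlapping 4-gram windows for "was stone with boat":
  position 1–4: was stone with boat
  position 5–8: was stone with boat
  position 17–20: was stone with boat

3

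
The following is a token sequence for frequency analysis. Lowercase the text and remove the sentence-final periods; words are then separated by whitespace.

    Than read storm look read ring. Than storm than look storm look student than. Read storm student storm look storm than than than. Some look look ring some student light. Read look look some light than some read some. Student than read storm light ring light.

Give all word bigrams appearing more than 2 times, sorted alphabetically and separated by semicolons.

Bigram counts meeting the condition (more than 2 times):
  read storm: 3
  storm look: 3
  than read: 3

read storm; storm look; than read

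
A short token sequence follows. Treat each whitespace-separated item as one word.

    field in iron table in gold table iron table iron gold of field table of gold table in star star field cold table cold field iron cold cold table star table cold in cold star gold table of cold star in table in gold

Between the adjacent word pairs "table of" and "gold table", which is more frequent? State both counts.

"table of": 2 occurrences
"gold table": 3 occurrences

"gold table" (3 vs 2)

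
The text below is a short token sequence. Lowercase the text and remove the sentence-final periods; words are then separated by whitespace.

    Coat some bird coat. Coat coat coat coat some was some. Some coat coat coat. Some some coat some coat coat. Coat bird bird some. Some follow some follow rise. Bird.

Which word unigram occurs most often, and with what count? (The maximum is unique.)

Unigram frequencies (highest first):
  coat: 13
  some: 10
  bird: 4
  follow: 2
  was: 1
  rise: 1

"coat", 13 times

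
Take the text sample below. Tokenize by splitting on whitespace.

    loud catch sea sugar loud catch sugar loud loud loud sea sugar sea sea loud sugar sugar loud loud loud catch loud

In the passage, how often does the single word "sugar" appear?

5

Scanning the 22 tokens for "sugar":
  position 4: sugar
  position 7: sugar
  position 12: sugar
  position 16: sugar
  position 17: sugar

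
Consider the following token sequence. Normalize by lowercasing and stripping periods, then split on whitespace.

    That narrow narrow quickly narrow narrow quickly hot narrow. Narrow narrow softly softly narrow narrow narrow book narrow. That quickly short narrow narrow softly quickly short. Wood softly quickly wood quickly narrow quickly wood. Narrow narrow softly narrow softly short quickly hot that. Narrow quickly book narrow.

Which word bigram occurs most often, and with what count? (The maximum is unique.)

Bigram frequencies (highest first):
  narrow narrow: 8
  narrow quickly: 4
  narrow softly: 4
  that narrow: 2
  quickly narrow: 2
  quickly hot: 2
  … (19 more, each ≤ 2)

"narrow narrow", 8 times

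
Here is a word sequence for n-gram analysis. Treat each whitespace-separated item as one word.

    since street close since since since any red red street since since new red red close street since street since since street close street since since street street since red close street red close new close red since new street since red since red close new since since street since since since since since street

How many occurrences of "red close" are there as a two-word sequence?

Scanning the 54 overlapping bigram windows for "red close":
  position 15–16: red close
  position 30–31: red close
  position 33–34: red close
  position 44–45: red close

4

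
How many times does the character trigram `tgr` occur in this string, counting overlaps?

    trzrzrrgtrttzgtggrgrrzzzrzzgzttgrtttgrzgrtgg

2

Sliding a length-3 window over the 44 characters (42 positions):
  position 31–33: tgr
  position 36–38: tgr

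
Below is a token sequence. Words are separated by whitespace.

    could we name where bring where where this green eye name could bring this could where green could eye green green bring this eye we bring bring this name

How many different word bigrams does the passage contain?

29 tokens → 28 bigram windows in total.
Repeated bigrams (each contributes count−1 duplicates):
  bring this: 3
2 duplicate windows → 28 − 2 = 26 distinct.

26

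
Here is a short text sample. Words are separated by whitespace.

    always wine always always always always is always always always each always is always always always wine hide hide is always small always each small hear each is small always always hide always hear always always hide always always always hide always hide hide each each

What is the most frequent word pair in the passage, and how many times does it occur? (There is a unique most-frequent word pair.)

"always always", 11 times

Bigram frequencies (highest first):
  always always: 11
  always hide: 4
  is always: 3
  hide always: 3
  always wine: 2
  always is: 2
  … (17 more, each ≤ 2)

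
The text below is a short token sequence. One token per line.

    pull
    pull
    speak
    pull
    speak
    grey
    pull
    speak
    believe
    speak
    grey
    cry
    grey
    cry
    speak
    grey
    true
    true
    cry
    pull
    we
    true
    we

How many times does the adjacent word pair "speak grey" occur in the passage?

3

Scanning the 22 overlapping bigram windows for "speak grey":
  position 5–6: speak grey
  position 10–11: speak grey
  position 15–16: speak grey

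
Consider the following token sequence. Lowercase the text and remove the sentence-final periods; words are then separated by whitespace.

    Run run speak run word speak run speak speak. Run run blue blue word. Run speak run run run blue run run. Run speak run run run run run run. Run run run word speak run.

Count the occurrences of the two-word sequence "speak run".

6

Scanning the 35 overlapping bigram windows for "speak run":
  position 3–4: speak run
  position 6–7: speak run
  position 9–10: speak run
  position 16–17: speak run
  position 24–25: speak run
  position 35–36: speak run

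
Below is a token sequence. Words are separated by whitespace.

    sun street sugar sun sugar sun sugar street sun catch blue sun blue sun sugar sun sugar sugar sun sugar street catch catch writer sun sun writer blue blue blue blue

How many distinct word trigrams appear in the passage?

31 tokens → 29 trigram windows in total.
Repeated trigrams (each contributes count−1 duplicates):
  sugar sun sugar: 4
  blue blue blue: 2
  sun sugar street: 2
  sun sugar sun: 2
6 duplicate windows → 29 − 6 = 23 distinct.

23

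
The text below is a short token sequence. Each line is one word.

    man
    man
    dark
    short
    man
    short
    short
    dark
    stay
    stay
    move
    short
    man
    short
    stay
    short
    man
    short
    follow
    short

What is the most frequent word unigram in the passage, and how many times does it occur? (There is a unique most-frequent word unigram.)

"short", 8 times

Unigram frequencies (highest first):
  short: 8
  man: 5
  stay: 3
  dark: 2
  move: 1
  follow: 1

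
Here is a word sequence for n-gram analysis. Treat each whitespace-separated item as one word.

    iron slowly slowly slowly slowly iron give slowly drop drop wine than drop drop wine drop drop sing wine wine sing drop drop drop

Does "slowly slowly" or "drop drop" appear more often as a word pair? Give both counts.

"slowly slowly": 3 occurrences
"drop drop": 5 occurrences

"drop drop" (5 vs 3)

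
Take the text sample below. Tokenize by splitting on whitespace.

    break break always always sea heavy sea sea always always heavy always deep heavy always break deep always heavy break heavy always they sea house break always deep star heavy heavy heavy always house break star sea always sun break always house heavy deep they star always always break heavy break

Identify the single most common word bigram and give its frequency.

"heavy always", 4 times

Bigram frequencies (highest first):
  heavy always: 4
  break always: 3
  always always: 3
  sea always: 2
  always heavy: 2
  always deep: 2
  … (28 more, each ≤ 2)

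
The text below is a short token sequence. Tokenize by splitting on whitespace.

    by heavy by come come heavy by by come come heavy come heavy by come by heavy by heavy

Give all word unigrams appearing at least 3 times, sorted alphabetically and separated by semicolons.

Unigram counts meeting the condition (at least 3 times):
  by: 7
  come: 6
  heavy: 6

by; come; heavy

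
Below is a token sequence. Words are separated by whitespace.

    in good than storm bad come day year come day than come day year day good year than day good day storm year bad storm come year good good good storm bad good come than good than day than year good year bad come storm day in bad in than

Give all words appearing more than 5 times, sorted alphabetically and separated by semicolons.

come; day; good; than; year

Unigram counts meeting the condition (more than 5 times):
  come: 6
  day: 8
  good: 9
  than: 7
  year: 7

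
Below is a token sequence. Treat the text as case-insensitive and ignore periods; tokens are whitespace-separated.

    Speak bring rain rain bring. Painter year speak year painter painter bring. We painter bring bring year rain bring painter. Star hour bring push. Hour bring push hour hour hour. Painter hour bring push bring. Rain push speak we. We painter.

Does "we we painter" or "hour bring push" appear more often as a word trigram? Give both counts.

"hour bring push" (3 vs 1)

"we we painter": 1 occurrence
"hour bring push": 3 occurrences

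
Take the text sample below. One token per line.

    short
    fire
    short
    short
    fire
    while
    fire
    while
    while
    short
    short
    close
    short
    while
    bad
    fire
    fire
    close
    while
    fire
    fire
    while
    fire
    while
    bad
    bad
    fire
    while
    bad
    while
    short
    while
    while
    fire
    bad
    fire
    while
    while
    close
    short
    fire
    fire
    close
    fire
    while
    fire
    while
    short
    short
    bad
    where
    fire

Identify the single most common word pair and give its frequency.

Bigram frequencies (highest first):
  fire while: 8
  while fire: 5
  short fire: 3
  short short: 3
  while while: 3
  while short: 3
  … (17 more, each ≤ 3)

"fire while", 8 times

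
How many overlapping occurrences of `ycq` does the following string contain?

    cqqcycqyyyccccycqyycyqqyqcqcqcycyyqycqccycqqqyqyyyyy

4

Sliding a length-3 window over the 52 characters (50 positions):
  position 5–7: ycq
  position 15–17: ycq
  position 36–38: ycq
  position 41–43: ycq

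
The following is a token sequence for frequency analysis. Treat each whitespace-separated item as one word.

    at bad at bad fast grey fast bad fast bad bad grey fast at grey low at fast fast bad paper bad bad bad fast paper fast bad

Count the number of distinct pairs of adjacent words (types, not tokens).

28 tokens → 27 bigram windows in total.
Repeated bigrams (each contributes count−1 duplicates):
  fast bad: 4
  bad bad: 3
  bad fast: 3
  at bad: 2
  grey fast: 2
9 duplicate windows → 27 − 9 = 18 distinct.

18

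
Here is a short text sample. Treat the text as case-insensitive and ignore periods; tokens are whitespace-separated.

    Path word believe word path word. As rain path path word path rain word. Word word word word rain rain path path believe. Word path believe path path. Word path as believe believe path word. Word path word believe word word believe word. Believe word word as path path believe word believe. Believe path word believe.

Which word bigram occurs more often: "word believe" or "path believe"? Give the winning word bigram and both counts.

"word believe" (6 vs 3)

"word believe": 6 occurrences
"path believe": 3 occurrences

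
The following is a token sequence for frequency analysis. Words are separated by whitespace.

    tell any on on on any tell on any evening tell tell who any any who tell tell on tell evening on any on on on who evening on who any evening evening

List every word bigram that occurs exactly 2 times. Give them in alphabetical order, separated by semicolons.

any evening; any on; evening on; on who; tell on; tell tell; who any

Bigram counts meeting the condition (exactly 2 times):
  any evening: 2
  any on: 2
  evening on: 2
  on who: 2
  tell on: 2
  tell tell: 2
  who any: 2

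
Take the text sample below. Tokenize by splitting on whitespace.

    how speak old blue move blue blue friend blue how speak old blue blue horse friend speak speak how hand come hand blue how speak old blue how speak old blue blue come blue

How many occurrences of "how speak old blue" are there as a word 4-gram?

4

Scanning the 31 overlapping 4-gram windows for "how speak old blue":
  position 1–4: how speak old blue
  position 10–13: how speak old blue
  position 24–27: how speak old blue
  position 28–31: how speak old blue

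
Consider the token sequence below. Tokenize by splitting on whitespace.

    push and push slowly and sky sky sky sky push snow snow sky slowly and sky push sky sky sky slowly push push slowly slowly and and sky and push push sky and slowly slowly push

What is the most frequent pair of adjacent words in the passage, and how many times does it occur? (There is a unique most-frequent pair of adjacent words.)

Bigram frequencies (highest first):
  sky sky: 5
  slowly and: 3
  and sky: 3
  and push: 2
  push slowly: 2
  sky push: 2
  … (12 more, each ≤ 2)

"sky sky", 5 times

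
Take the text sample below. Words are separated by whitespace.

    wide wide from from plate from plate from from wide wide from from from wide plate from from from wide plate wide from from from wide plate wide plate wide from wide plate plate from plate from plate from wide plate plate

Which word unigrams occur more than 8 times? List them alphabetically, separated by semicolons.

from; plate; wide

Unigram counts meeting the condition (more than 8 times):
  from: 18
  plate: 12
  wide: 12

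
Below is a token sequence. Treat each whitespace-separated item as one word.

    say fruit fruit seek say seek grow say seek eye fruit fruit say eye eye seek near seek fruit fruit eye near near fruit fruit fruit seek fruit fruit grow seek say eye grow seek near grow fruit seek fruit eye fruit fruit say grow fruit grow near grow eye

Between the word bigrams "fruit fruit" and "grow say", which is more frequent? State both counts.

"fruit fruit" (7 vs 1)

"fruit fruit": 7 occurrences
"grow say": 1 occurrence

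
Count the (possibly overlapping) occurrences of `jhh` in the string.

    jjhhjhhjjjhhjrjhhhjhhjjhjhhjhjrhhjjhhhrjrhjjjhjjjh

Sliding a length-3 window over the 50 characters (48 positions):
  position 2–4: jhh
  position 5–7: jhh
  position 10–12: jhh
  position 15–17: jhh
  position 19–21: jhh
  position 25–27: jhh
  position 35–37: jhh

7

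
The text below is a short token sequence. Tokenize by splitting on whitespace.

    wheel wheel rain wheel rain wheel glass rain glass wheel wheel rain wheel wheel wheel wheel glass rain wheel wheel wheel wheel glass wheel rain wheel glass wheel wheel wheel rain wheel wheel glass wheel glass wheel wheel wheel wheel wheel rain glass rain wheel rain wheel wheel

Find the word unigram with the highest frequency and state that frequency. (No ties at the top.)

"wheel", 30 times

Unigram frequencies (highest first):
  wheel: 30
  rain: 10
  glass: 8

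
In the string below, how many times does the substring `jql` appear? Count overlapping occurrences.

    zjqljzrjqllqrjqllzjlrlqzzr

Sliding a length-3 window over the 26 characters (24 positions):
  position 2–4: jql
  position 8–10: jql
  position 14–16: jql

3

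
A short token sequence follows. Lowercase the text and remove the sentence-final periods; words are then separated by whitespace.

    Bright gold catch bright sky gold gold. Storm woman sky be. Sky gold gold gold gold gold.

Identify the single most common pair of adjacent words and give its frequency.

Bigram frequencies (highest first):
  gold gold: 5
  sky gold: 2
  bright gold: 1
  gold catch: 1
  catch bright: 1
  bright sky: 1
  … (5 more, each ≤ 1)

"gold gold", 5 times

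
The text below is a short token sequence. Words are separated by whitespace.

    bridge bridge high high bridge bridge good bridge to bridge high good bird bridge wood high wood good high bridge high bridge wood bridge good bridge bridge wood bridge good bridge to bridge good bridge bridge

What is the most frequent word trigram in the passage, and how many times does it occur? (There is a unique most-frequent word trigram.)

Trigram frequencies (highest first):
  bridge good bridge: 4
  good bridge to: 2
  bridge to bridge: 2
  bridge wood bridge: 2
  wood bridge good: 2
  good bridge bridge: 2
  … (20 more, each ≤ 1)

"bridge good bridge", 4 times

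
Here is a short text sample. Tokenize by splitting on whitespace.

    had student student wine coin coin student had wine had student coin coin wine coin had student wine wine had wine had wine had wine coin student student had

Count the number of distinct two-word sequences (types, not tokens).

29 tokens → 28 bigram windows in total.
Repeated bigrams (each contributes count−1 duplicates):
  had wine: 4
  wine had: 4
  had student: 3
  wine coin: 3
  coin coin: 2
  coin student: 2
  student had: 2
  student student: 2
  … (1 more repeated)
15 duplicate windows → 28 − 15 = 13 distinct.

13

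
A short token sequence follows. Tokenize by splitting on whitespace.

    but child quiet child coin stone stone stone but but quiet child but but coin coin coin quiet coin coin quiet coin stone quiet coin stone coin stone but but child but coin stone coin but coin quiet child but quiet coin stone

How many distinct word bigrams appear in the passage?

17

43 tokens → 42 bigram windows in total.
Repeated bigrams (each contributes count−1 duplicates):
  coin stone: 6
  quiet coin: 4
  but but: 3
  but coin: 3
  child but: 3
  coin coin: 3
  coin quiet: 3
  quiet child: 3
  … (5 more repeated)
25 duplicate windows → 42 − 25 = 17 distinct.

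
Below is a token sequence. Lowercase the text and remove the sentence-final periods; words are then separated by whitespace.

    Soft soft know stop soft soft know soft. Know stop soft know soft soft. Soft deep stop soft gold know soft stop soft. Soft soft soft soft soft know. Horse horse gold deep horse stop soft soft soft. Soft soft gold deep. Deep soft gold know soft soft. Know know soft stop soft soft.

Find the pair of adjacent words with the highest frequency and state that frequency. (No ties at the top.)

Bigram frequencies (highest first):
  soft soft: 15
  soft know: 6
  stop soft: 6
  know soft: 5
  soft gold: 3
  know stop: 2
  … (13 more, each ≤ 2)

"soft soft", 15 times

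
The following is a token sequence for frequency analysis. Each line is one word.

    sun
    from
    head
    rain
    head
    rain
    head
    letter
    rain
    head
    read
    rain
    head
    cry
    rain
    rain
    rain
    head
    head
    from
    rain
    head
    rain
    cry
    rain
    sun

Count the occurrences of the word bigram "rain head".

6

Scanning the 25 overlapping bigram windows for "rain head":
  position 4–5: rain head
  position 6–7: rain head
  position 9–10: rain head
  position 12–13: rain head
  position 17–18: rain head
  position 21–22: rain head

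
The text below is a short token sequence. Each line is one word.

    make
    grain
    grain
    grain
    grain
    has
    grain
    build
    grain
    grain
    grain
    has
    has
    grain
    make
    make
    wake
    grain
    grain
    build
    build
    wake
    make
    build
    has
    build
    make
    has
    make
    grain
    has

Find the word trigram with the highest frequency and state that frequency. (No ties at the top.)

Trigram frequencies (highest first):
  grain grain grain: 3
  grain grain has: 2
  make grain grain: 1
  grain has grain: 1
  has grain build: 1
  grain build grain: 1
  … (20 more, each ≤ 1)

"grain grain grain", 3 times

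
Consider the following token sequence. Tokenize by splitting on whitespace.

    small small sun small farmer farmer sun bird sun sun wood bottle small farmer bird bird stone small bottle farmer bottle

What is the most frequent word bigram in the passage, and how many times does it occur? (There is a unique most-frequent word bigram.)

"small farmer", 2 times

Bigram frequencies (highest first):
  small farmer: 2
  small small: 1
  small sun: 1
  sun small: 1
  farmer farmer: 1
  farmer sun: 1
  … (13 more, each ≤ 1)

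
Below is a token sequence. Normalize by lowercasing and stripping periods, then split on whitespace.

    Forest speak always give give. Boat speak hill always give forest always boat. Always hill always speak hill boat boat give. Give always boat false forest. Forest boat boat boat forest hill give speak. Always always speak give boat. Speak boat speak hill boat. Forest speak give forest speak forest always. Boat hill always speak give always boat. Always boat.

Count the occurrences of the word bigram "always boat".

5

Scanning the 59 overlapping bigram windows for "always boat":
  position 12–13: always boat
  position 23–24: always boat
  position 51–52: always boat
  position 57–58: always boat
  position 59–60: always boat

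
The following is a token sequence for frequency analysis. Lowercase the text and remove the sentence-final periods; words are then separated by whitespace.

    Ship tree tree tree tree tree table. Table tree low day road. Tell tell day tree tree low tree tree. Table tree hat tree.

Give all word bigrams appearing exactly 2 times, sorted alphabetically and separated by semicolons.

table tree; tree low; tree table

Bigram counts meeting the condition (exactly 2 times):
  table tree: 2
  tree low: 2
  tree table: 2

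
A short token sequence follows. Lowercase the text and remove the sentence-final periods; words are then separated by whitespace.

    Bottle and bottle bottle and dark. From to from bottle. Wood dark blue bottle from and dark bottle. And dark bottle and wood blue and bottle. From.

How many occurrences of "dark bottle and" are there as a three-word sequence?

2

Scanning the 25 overlapping trigram windows for "dark bottle and":
  position 17–19: dark bottle and
  position 20–22: dark bottle and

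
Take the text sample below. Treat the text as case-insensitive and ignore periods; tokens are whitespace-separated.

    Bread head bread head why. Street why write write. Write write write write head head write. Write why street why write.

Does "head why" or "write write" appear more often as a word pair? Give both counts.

"head why": 1 occurrence
"write write": 6 occurrences

"write write" (6 vs 1)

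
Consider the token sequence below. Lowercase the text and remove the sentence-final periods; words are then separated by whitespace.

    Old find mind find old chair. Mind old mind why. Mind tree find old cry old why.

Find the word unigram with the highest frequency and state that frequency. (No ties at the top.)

"old", 5 times

Unigram frequencies (highest first):
  old: 5
  mind: 4
  find: 3
  why: 2
  chair: 1
  tree: 1
  … (1 more, each ≤ 1)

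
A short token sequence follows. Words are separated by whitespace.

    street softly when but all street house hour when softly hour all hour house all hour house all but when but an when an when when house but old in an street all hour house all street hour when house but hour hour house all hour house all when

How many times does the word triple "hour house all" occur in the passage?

Scanning the 47 overlapping trigram windows for "hour house all":
  position 13–15: hour house all
  position 16–18: hour house all
  position 34–36: hour house all
  position 43–45: hour house all
  position 46–48: hour house all

5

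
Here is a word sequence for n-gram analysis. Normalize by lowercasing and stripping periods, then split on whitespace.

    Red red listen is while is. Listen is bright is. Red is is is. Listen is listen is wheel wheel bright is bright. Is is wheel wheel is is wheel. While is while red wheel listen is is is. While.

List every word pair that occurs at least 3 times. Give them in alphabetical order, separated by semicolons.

Bigram counts meeting the condition (at least 3 times):
  bright is: 3
  is is: 6
  is listen: 3
  is wheel: 3
  is while: 3
  listen is: 5

bright is; is is; is listen; is wheel; is while; listen is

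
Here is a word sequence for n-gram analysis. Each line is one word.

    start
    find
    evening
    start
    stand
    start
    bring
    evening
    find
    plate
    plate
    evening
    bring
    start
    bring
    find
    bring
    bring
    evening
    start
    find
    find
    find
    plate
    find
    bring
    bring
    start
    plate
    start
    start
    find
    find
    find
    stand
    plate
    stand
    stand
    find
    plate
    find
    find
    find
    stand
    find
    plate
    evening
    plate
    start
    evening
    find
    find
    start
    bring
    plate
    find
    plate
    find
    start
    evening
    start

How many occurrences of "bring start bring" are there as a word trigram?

1

Scanning the 59 overlapping trigram windows for "bring start bring":
  position 13–15: bring start bring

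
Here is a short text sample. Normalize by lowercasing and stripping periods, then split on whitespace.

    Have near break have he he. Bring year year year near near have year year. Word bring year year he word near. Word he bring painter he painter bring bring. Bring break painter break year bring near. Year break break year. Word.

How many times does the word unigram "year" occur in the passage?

Scanning the 42 tokens for "year":
  position 8: year
  position 9: year
  position 10: year
  position 14: year
  position 15: year
  position 18: year
  position 19: year
  position 35: year
  position 38: year
  position 41: year

10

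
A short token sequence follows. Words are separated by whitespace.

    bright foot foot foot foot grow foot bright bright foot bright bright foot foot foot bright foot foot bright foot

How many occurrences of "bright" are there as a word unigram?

7

Scanning the 20 tokens for "bright":
  position 1: bright
  position 8: bright
  position 9: bright
  position 11: bright
  position 12: bright
  position 16: bright
  position 19: bright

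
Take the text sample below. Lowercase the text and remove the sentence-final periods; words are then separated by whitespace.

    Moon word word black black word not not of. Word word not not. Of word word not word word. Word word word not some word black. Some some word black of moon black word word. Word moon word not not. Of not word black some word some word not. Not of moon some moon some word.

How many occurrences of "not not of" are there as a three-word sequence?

4

Scanning the 54 overlapping trigram windows for "not not of":
  position 7–9: not not of
  position 12–14: not not of
  position 39–41: not not of
  position 49–51: not not of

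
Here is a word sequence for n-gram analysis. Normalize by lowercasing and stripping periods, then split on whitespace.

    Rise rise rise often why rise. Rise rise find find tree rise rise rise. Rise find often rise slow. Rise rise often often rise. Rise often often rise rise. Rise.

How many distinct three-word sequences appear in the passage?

18

30 tokens → 28 trigram windows in total.
Repeated trigrams (each contributes count−1 duplicates):
  rise rise rise: 5
  rise rise often: 3
  often often rise: 2
  often rise rise: 2
  rise often often: 2
  rise rise find: 2
10 duplicate windows → 28 − 10 = 18 distinct.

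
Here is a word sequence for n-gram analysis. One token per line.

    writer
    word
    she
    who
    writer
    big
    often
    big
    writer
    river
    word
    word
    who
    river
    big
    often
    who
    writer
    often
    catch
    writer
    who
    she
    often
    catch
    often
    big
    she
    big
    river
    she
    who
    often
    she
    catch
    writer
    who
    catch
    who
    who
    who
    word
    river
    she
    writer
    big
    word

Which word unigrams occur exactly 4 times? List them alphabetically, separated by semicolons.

catch; river

Unigram counts meeting the condition (exactly 4 times):
  catch: 4
  river: 4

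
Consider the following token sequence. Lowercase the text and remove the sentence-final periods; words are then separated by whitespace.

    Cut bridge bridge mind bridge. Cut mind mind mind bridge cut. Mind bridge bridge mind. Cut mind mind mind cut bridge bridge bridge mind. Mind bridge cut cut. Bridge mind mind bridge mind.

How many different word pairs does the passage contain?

9

33 tokens → 32 bigram windows in total.
Repeated bigrams (each contributes count−1 duplicates):
  mind mind: 6
  bridge mind: 5
  mind bridge: 5
  bridge bridge: 4
  bridge cut: 3
  cut bridge: 3
  cut mind: 3
  mind cut: 2
23 duplicate windows → 32 − 23 = 9 distinct.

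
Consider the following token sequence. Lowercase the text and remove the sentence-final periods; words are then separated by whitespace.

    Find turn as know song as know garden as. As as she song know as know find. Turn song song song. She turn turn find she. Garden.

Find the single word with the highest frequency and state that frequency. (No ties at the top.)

Unigram frequencies (highest first):
  as: 6
  song: 5
  turn: 4
  know: 4
  find: 3
  she: 3
  … (1 more, each ≤ 2)

"as", 6 times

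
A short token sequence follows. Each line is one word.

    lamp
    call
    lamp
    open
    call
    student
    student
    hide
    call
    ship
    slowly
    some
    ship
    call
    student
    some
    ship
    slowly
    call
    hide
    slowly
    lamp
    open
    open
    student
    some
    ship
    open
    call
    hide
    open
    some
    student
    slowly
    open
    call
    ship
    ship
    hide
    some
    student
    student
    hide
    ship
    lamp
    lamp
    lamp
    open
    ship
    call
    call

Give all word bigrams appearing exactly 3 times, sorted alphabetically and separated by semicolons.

lamp open; open call; some ship

Bigram counts meeting the condition (exactly 3 times):
  lamp open: 3
  open call: 3
  some ship: 3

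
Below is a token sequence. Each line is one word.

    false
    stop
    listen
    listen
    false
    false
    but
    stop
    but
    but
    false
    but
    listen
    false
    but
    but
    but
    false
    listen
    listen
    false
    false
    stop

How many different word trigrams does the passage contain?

18

23 tokens → 21 trigram windows in total.
Repeated trigrams (each contributes count−1 duplicates):
  but but false: 2
  listen false false: 2
  listen listen false: 2
3 duplicate windows → 21 − 3 = 18 distinct.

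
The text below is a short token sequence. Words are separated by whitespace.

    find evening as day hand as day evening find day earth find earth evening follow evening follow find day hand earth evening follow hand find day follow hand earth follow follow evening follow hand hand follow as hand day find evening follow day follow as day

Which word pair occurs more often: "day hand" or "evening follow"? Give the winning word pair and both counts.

"day hand": 2 occurrences
"evening follow": 5 occurrences

"evening follow" (5 vs 2)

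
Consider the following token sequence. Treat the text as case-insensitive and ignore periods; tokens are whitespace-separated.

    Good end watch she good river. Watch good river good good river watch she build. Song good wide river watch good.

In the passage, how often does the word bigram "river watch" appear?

3

Scanning the 20 overlapping bigram windows for "river watch":
  position 6–7: river watch
  position 12–13: river watch
  position 19–20: river watch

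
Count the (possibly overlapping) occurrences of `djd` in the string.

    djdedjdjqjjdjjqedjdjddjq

4

Sliding a length-3 window over the 24 characters (22 positions):
  position 1–3: djd
  position 5–7: djd
  position 17–19: djd
  position 19–21: djd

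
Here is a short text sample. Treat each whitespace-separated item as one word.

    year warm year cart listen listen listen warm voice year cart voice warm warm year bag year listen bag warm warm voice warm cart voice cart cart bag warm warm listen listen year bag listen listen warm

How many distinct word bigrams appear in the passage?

37 tokens → 36 bigram windows in total.
Repeated bigrams (each contributes count−1 duplicates):
  listen listen: 4
  warm warm: 3
  bag warm: 2
  cart voice: 2
  listen warm: 2
  voice warm: 2
  warm voice: 2
  warm year: 2
  … (2 more repeated)
13 duplicate windows → 36 − 13 = 23 distinct.

23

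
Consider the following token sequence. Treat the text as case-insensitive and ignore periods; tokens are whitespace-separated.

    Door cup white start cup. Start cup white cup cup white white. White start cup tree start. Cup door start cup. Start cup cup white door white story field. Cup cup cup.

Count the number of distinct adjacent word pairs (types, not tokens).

17

32 tokens → 31 bigram windows in total.
Repeated bigrams (each contributes count−1 duplicates):
  start cup: 6
  cup cup: 4
  cup white: 4
  cup start: 2
  white start: 2
  white white: 2
14 duplicate windows → 31 − 14 = 17 distinct.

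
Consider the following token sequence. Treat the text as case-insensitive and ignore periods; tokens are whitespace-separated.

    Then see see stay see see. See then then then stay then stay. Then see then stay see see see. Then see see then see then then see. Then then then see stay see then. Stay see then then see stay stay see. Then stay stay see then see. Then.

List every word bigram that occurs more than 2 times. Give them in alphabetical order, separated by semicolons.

see see; see stay; see then; stay see; then see; then stay; then then

Bigram counts meeting the condition (more than 2 times):
  see see: 6
  see stay: 3
  see then: 11
  stay see: 6
  then see: 8
  then stay: 5
  then then: 6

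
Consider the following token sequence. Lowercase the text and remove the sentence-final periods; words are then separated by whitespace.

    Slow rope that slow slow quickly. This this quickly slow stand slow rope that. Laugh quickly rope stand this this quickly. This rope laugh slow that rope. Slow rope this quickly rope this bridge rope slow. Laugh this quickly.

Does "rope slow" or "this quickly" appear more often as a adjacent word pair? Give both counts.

"rope slow": 2 occurrences
"this quickly": 4 occurrences

"this quickly" (4 vs 2)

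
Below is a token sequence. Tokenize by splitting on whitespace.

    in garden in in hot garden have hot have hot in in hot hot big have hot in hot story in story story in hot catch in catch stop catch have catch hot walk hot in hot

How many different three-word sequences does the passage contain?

32

37 tokens → 35 trigram windows in total.
Repeated trigrams (each contributes count−1 duplicates):
  have hot in: 2
  hot in hot: 2
  in in hot: 2
3 duplicate windows → 35 − 3 = 32 distinct.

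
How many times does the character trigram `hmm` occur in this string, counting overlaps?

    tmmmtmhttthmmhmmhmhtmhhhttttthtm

2

Sliding a length-3 window over the 32 characters (30 positions):
  position 11–13: hmm
  position 14–16: hmm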